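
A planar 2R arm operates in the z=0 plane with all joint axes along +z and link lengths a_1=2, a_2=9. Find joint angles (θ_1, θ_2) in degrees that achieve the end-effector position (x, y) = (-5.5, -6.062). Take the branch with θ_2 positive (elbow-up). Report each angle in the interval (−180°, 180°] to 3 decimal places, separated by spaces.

cos θ_2 = (66.9978−2²−9²)/(2·2·9) = -0.5001; θ_2 = 120.0040° (elbow-up)
β = atan2(-6.0620,-5.5000) = -132.2172°; ψ = atan2(7.7939,-2.5005) = 107.7879°
θ_1 = β − ψ = -240.0051°

119.995 120.004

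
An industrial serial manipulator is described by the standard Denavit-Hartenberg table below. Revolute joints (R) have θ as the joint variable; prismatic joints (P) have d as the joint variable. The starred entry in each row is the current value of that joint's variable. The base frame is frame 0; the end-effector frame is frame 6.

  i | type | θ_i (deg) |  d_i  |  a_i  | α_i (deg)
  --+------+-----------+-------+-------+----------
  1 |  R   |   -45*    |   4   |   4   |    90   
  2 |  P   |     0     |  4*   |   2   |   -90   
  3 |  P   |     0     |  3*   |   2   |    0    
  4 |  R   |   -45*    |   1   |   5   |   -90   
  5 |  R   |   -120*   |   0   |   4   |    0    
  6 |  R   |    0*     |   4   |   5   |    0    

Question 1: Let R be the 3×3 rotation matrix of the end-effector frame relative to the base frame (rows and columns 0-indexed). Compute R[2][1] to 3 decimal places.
0.500

End-effector y-axis (col 1 of R) = (0.0000,-0.8660,0.5000)
R[2][1] = 0.5000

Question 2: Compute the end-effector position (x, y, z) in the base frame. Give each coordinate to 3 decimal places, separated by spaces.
after link 1: o_1 = (2.8284, -2.8284, 4.0000)
after link 2: o_2 = (1.4142, -7.0711, 4.0000)
after link 3: o_3 = (2.8284, -8.4853, 7.0000)
after link 4: o_4 = (2.8284, -13.4853, 8.0000)
after link 5: o_5 = (2.8284, -11.4853, 11.4641)
after link 6: o_6 = (6.8284, -8.9853, 15.7942)

6.828 -8.985 15.794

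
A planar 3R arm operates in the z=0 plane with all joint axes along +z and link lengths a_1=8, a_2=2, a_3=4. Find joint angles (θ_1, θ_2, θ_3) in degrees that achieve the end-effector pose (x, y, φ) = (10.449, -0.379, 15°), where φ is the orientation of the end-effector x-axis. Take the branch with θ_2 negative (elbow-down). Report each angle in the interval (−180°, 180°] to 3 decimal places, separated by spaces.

-0.004 -135.016 150.020

wrist centre = target − a_3·(cos φ, sin φ) = (6.5853, -1.4143)
cos θ_2 = (45.3663−8²−2²)/(2·8·2) = -0.7073; θ_2 = -135.0159° (elbow-down)
β = atan2(-1.4143,6.5853) = -12.1209°; ψ = atan2(-1.4138,6.5854) = -12.1169°
θ_1 = β − ψ = -0.0040°
θ_3 = φ − θ_1 − θ_2 = 150.0198° (wrapped to (-180°,180°])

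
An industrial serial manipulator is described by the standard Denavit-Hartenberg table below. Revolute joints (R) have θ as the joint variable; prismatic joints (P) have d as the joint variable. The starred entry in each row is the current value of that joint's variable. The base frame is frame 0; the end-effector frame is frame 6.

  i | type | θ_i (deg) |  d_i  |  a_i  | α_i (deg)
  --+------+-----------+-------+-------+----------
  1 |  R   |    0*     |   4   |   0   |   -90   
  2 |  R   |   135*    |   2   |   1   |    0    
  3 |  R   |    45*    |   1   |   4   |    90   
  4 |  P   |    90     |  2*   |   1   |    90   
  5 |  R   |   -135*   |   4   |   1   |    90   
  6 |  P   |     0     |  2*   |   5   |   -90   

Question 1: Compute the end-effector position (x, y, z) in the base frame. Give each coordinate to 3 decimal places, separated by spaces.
after link 1: o_1 = (0.0000, 0.0000, 4.0000)
after link 2: o_2 = (-0.7071, 2.0000, 3.2929)
after link 3: o_3 = (-4.7071, 3.0000, 3.2929)
after link 4: o_4 = (-4.7071, 4.0000, 1.2929)
after link 5: o_5 = (-8.7071, 3.2929, 2.0000)
after link 6: o_6 = (-8.7071, -1.6569, 4.1213)

-8.707 -1.657 4.121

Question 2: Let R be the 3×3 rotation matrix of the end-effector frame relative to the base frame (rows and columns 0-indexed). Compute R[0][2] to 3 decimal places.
End-effector z-axis (col 2 of R) = (-1.0000,-0.0000,-0.0000)
R[0][2] = -1.0000

-1.000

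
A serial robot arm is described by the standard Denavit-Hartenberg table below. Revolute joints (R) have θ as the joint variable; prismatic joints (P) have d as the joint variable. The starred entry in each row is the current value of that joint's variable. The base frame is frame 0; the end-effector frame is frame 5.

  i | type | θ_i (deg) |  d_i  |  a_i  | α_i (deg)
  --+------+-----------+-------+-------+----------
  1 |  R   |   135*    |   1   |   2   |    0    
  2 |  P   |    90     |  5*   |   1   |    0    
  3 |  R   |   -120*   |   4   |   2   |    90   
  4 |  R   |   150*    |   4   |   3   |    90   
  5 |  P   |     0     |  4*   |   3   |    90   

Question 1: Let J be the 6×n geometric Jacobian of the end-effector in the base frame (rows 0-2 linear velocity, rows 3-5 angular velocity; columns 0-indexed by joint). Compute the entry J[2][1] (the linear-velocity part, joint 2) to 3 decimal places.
prismatic axis z_1 = (0.0000,0.0000,1.0000)
J_v[:, 1] = z_1; J_ω[:, 1] = (0,0,0)
entry J[2][1] = 1.0000

1.000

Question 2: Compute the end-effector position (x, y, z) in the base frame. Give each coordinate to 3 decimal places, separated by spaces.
after link 1: o_1 = (-1.4142, 1.4142, 1.0000)
after link 2: o_2 = (-2.1213, 0.7071, 6.0000)
after link 3: o_3 = (-2.6390, 2.6390, 10.0000)
after link 4: o_4 = (1.8972, 1.1647, 11.5000)
after link 5: o_5 = (2.0520, 0.5870, 16.4641)

2.052 0.587 16.464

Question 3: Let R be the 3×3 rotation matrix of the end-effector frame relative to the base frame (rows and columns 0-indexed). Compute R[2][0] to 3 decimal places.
End-effector x-axis (col 0 of R) = (0.2241,-0.8365,0.5000)
R[2][0] = 0.5000

0.500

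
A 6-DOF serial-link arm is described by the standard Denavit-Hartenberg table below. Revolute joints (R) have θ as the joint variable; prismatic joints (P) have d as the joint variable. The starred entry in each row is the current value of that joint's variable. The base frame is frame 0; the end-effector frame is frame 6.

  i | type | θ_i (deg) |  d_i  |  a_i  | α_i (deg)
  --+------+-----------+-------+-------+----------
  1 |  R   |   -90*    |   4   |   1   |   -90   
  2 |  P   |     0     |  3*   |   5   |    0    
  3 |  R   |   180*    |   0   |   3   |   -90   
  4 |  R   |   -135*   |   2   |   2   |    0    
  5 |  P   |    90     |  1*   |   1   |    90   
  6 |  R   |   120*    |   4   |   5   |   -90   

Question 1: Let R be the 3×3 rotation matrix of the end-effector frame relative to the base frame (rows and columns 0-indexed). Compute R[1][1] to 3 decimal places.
End-effector y-axis (col 1 of R) = (-0.7071,0.7071,-0.0000)
R[1][1] = 0.7071

0.707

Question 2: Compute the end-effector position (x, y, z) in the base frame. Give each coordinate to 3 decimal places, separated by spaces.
6.182 -8.303 11.330

after link 1: o_1 = (0.0000, -1.0000, 4.0000)
after link 2: o_2 = (3.0000, -6.0000, 4.0000)
after link 3: o_3 = (3.0000, -3.0000, 4.0000)
after link 4: o_4 = (4.4142, -4.4142, 6.0000)
after link 5: o_5 = (5.1213, -3.7071, 7.0000)
after link 6: o_6 = (6.1820, -8.3033, 11.3301)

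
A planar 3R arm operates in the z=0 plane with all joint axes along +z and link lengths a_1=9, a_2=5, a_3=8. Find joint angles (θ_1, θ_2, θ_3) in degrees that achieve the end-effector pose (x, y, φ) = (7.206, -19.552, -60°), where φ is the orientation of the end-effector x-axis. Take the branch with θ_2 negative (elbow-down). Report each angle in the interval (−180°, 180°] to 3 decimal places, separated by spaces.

wrist centre = target − a_3·(cos φ, sin φ) = (3.2060, -12.6238)
cos θ_2 = (169.6387−9²−5²)/(2·9·5) = 0.7071; θ_2 = -45.0008° (elbow-down)
β = atan2(-12.6238,3.2060) = -75.7502°; ψ = atan2(-3.5356,12.5355) = -15.7509°
θ_1 = β − ψ = -59.9992°
θ_3 = φ − θ_1 − θ_2 = 45.0001° (wrapped to (-180°,180°])

-59.999 -45.001 45.000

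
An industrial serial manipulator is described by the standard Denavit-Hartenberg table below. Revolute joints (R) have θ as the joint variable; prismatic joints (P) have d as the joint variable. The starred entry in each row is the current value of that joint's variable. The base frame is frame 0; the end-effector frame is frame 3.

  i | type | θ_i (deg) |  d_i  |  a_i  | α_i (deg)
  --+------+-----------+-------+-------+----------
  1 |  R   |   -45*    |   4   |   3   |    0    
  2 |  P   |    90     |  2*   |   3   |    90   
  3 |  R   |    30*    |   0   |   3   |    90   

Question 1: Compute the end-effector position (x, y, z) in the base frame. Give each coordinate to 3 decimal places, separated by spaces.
6.080 1.837 7.500

after link 1: o_1 = (2.1213, -2.1213, 4.0000)
after link 2: o_2 = (4.2426, 0.0000, 6.0000)
after link 3: o_3 = (6.0798, 1.8371, 7.5000)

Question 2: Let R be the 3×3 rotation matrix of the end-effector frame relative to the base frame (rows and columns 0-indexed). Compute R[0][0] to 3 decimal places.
End-effector x-axis (col 0 of R) = (0.6124,0.6124,0.5000)
R[0][0] = 0.6124

0.612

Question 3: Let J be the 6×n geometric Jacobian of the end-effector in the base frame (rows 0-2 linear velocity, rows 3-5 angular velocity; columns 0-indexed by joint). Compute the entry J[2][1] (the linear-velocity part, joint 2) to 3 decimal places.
prismatic axis z_1 = (0.0000,0.0000,1.0000)
J_v[:, 1] = z_1; J_ω[:, 1] = (0,0,0)
entry J[2][1] = 1.0000

1.000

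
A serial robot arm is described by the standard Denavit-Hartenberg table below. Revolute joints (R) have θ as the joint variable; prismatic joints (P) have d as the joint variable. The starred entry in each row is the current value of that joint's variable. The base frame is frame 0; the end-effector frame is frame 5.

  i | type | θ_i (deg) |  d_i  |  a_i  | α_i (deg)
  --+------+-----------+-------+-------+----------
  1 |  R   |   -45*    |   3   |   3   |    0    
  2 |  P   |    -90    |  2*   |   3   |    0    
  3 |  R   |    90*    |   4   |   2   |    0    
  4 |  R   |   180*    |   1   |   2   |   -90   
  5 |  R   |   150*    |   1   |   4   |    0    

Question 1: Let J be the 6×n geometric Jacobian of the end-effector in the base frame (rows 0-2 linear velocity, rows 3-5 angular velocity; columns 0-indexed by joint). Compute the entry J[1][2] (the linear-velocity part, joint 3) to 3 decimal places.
1.742

axis z_2 = (0.0000,0.0000,1.0000); lever o_n−o_2 = (1.7424,-3.1566,3.0000)
cross product → J_v[:, 2] = (3.1566,1.7424,-0.0000)
J_ω[:, 2] = z_2
entry J[1][2] = 1.7424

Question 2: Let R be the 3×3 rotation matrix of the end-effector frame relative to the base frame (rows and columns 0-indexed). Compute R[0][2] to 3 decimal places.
-0.707

End-effector z-axis (col 2 of R) = (-0.7071,-0.7071,0.0000)
R[0][2] = -0.7071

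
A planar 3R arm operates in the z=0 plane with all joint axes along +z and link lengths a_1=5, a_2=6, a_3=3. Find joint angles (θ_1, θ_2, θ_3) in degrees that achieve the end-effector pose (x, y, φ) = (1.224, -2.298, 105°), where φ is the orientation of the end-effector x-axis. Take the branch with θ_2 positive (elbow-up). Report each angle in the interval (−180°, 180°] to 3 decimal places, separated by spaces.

wrist centre = target − a_3·(cos φ, sin φ) = (2.0005, -5.1958)
cos θ_2 = (30.9979−5²−6²)/(2·5·6) = -0.5000; θ_2 = 120.0023° (elbow-up)
β = atan2(-5.1958,2.0005) = -68.9425°; ψ = atan2(5.1960,1.9998) = 68.9498°
θ_1 = β − ψ = -137.8923°
θ_3 = φ − θ_1 − θ_2 = 122.8900° (wrapped to (-180°,180°])

-137.892 120.002 122.890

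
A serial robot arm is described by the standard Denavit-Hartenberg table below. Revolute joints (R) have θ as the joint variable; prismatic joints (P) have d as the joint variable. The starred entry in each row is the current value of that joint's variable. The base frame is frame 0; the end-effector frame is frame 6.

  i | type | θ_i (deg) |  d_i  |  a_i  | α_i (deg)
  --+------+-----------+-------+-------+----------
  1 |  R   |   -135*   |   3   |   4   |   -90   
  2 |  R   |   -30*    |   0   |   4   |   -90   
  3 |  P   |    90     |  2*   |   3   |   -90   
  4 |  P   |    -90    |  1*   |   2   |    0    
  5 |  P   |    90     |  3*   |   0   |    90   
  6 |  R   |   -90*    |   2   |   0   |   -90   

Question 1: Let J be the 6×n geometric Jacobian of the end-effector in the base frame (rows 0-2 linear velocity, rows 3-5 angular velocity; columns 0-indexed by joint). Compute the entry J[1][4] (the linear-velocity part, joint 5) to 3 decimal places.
prismatic axis z_4 = (0.6124,0.6124,-0.5000)
J_v[:, 4] = z_4; J_ω[:, 4] = (0,0,0)
entry J[1][4] = 0.6124

0.612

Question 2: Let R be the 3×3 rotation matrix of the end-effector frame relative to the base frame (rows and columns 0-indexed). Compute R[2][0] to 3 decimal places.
End-effector x-axis (col 0 of R) = (-0.6124,-0.6124,0.5000)
R[2][0] = 0.5000

0.500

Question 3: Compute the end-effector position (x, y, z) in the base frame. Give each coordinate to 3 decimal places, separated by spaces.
-7.071 -2.828 -2.196

after link 1: o_1 = (-2.8284, -2.8284, 3.0000)
after link 2: o_2 = (-5.2779, -5.2779, 5.0000)
after link 3: o_3 = (-8.1063, -3.8637, 3.2679)
after link 4: o_4 = (-8.2011, -3.9584, 1.0359)
after link 5: o_5 = (-6.3640, -2.1213, -0.4641)
after link 6: o_6 = (-7.0711, -2.8284, -2.1962)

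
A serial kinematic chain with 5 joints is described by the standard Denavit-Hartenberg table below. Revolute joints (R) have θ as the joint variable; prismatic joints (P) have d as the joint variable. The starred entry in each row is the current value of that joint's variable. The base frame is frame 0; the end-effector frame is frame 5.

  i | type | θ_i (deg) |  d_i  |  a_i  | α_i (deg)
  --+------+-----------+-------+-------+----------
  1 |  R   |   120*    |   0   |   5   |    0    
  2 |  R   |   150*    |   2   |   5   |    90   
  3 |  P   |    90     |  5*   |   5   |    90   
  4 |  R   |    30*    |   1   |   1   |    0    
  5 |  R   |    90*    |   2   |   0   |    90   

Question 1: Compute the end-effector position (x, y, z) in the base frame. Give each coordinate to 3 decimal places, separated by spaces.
after link 1: o_1 = (-2.5000, 4.3301, 0.0000)
after link 2: o_2 = (-2.5000, -0.6699, 2.0000)
after link 3: o_3 = (-7.5000, -0.6699, 7.0000)
after link 4: o_4 = (-8.0000, -1.6699, 7.8660)
after link 5: o_5 = (-8.0000, -3.6699, 7.8660)

-8.000 -3.670 7.866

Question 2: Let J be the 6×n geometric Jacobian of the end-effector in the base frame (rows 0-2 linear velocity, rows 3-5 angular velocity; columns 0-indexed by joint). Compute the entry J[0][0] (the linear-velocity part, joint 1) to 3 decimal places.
3.670

axis z_0 = ẑ; lever o_n−o_0 = (-8.0000,-3.6699,7.8660)
cross product → J_v[:, 0] = (3.6699,-8.0000,0.0000)
J_ω[:, 0] = z_0
entry J[0][0] = 3.6699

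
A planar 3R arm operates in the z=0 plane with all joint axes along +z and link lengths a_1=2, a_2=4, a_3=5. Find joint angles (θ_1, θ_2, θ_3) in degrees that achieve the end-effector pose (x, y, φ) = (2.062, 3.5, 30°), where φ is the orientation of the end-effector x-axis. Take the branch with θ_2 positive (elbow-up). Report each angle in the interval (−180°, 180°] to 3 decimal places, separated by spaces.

wrist centre = target − a_3·(cos φ, sin φ) = (-2.2681, 1.0000)
cos θ_2 = (6.1444−2²−4²)/(2·2·4) = -0.8660; θ_2 = 149.9942° (elbow-up)
β = atan2(1.0000,-2.2681) = 156.2077°; ψ = atan2(2.0003,-1.4639) = 126.1975°
θ_1 = β − ψ = 30.0102°
θ_3 = φ − θ_1 − θ_2 = -150.0044° (wrapped to (-180°,180°])

30.010 149.994 -150.004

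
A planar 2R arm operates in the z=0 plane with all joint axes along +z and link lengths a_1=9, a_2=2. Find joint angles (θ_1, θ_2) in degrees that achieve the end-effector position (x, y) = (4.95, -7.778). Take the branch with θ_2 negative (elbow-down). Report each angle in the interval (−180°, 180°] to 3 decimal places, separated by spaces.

cos θ_2 = (84.9998−9²−2²)/(2·9·2) = -0.0000; θ_2 = -90.0003° (elbow-down)
β = atan2(-7.7780,4.9500) = -57.5269°; ψ = atan2(-2.0000,9.0000) = -12.5288°
θ_1 = β − ψ = -44.9981°

-44.998 -90.000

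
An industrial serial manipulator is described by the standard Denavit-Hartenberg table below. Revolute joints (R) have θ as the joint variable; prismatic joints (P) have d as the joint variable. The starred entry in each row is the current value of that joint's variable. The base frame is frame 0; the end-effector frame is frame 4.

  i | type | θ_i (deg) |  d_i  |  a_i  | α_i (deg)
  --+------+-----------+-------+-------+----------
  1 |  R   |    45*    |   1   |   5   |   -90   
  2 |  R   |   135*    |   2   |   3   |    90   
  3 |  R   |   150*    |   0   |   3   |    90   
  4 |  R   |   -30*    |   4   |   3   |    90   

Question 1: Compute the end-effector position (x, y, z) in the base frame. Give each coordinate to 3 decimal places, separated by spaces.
after link 1: o_1 = (3.5355, 3.5355, 1.0000)
after link 2: o_2 = (0.6213, 3.4497, -1.1213)
after link 3: o_3 = (0.8597, 5.8094, 0.7158)
after link 4: o_4 = (-3.1334, 8.5525, 1.9532)

-3.133 8.552 1.953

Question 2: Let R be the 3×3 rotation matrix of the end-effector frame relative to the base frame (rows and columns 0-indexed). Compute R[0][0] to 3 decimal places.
End-effector x-axis (col 0 of R) = (-0.1812,0.4312,0.8839)
R[0][0] = -0.1812

-0.181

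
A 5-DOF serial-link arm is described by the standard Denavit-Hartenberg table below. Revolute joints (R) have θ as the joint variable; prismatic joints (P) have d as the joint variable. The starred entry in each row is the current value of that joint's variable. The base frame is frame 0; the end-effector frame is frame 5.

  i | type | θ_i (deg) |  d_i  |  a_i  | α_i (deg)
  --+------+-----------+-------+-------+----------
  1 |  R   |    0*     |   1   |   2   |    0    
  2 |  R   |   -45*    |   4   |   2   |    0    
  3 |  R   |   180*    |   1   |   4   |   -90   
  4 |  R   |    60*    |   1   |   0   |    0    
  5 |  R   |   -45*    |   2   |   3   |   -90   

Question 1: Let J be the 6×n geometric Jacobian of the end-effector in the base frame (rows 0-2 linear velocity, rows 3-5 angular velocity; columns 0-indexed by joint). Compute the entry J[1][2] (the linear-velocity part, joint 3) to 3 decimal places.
axis z_2 = (0.0000,0.0000,1.0000); lever o_n−o_2 = (-6.9988,2.7561,0.2235)
cross product → J_v[:, 2] = (-2.7561,-6.9988,0.0000)
J_ω[:, 2] = z_2
entry J[1][2] = -6.9988

-6.999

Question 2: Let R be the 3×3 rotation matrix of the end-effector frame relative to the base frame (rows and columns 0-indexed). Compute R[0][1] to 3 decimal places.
End-effector y-axis (col 1 of R) = (0.7071,0.7071,-0.0000)
R[0][1] = 0.7071

0.707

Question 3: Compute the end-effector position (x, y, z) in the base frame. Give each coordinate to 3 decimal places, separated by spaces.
-3.585 1.342 5.224

after link 1: o_1 = (2.0000, 0.0000, 1.0000)
after link 2: o_2 = (3.4142, -1.4142, 5.0000)
after link 3: o_3 = (0.5858, 1.4142, 6.0000)
after link 4: o_4 = (-0.1213, 0.7071, 6.0000)
after link 5: o_5 = (-3.5846, 1.3419, 5.2235)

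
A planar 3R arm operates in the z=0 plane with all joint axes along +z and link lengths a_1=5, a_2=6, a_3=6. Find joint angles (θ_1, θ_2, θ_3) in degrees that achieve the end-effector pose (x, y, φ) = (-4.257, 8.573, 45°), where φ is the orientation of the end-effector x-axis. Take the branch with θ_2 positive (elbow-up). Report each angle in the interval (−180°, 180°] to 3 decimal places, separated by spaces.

119.995 60.005 -135.000

wrist centre = target − a_3·(cos φ, sin φ) = (-8.4996, 4.3304)
cos θ_2 = (90.9959−5²−6²)/(2·5·6) = 0.4999; θ_2 = 60.0045° (elbow-up)
β = atan2(4.3304,-8.4996) = 153.0023°; ψ = atan2(5.1964,7.9996) = 33.0070°
θ_1 = β − ψ = 119.9952°
θ_3 = φ − θ_1 − θ_2 = -134.9998° (wrapped to (-180°,180°])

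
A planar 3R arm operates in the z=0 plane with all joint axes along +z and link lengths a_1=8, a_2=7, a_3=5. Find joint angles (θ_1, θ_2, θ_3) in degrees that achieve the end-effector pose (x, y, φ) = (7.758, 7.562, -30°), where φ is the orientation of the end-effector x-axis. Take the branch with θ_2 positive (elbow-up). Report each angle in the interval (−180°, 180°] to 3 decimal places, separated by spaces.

30.000 90.003 -150.003

wrist centre = target − a_3·(cos φ, sin φ) = (3.4279, 10.0620)
cos θ_2 = (112.9942−8²−7²)/(2·8·7) = -0.0001; θ_2 = 90.0030° (elbow-up)
β = atan2(10.0620,3.4279) = 71.1873°; ψ = atan2(7.0000,7.9996) = 41.1872°
θ_1 = β − ψ = 30.0001°
θ_3 = φ − θ_1 − θ_2 = -150.0031° (wrapped to (-180°,180°])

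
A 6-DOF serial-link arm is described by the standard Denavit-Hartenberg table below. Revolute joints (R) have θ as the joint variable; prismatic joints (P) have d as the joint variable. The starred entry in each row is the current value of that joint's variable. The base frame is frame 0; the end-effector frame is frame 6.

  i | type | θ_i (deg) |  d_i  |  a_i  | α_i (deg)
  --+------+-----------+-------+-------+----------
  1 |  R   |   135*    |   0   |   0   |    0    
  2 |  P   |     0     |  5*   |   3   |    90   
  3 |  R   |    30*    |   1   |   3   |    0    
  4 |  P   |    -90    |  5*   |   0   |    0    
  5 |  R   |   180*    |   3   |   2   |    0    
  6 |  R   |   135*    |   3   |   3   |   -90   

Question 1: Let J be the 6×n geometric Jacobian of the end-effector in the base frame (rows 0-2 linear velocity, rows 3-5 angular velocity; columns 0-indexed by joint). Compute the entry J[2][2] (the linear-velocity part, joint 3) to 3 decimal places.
0.822

axis z_2 = (0.7071,0.7071,0.0000); lever o_n−o_2 = (7.9043,9.0663,0.3343)
cross product → J_v[:, 2] = (0.2364,-0.2364,0.8216)
J_ω[:, 2] = z_2
entry J[2][2] = 0.8216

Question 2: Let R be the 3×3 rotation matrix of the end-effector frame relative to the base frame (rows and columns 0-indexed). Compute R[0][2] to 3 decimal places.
-0.683

End-effector z-axis (col 2 of R) = (-0.6830,0.6830,-0.2588)
R[0][2] = -0.6830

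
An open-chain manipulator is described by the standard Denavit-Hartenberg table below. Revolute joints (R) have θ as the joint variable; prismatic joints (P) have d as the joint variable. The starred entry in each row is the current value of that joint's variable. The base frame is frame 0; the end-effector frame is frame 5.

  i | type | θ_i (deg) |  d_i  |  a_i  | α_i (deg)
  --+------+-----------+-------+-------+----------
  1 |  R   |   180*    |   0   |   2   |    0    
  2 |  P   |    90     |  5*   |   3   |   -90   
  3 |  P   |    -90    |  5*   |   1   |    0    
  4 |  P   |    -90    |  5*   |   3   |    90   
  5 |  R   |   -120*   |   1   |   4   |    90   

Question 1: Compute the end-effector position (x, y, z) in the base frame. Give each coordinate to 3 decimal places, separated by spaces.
4.536 -2.000 5.000

after link 1: o_1 = (-2.0000, 0.0000, 0.0000)
after link 2: o_2 = (-2.0000, -3.0000, 5.0000)
after link 3: o_3 = (3.0000, -3.0000, 6.0000)
after link 4: o_4 = (8.0000, -0.0000, 6.0000)
after link 5: o_5 = (4.5359, -2.0000, 5.0000)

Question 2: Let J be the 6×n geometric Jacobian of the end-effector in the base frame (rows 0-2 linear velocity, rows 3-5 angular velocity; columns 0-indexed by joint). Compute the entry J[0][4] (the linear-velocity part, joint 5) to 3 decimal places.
axis z_4 = (0.0000,0.0000,-1.0000); lever o_n−o_4 = (-3.4641,-2.0000,-1.0000)
cross product → J_v[:, 4] = (-2.0000,3.4641,0.0000)
J_ω[:, 4] = z_4
entry J[0][4] = -2.0000

-2.000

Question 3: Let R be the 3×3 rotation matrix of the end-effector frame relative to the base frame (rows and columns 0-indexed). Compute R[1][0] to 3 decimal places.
End-effector x-axis (col 0 of R) = (-0.8660,-0.5000,-0.0000)
R[1][0] = -0.5000

-0.500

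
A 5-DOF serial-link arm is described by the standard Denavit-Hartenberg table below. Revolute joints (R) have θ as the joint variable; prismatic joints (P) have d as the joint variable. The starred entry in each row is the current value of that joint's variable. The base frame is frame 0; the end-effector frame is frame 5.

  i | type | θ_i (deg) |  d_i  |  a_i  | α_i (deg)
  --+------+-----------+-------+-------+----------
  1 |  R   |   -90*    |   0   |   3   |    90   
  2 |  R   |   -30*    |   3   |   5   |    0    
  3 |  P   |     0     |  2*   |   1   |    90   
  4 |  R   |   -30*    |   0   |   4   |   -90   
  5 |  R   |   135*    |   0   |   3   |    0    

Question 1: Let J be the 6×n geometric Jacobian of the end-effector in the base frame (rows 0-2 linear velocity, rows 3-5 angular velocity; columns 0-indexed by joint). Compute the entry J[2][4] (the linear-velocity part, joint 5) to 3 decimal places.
-0.919

axis z_4 = (-0.8660,-0.4330,-0.2500); lever o_n−o_4 = (-1.0607,0.5303,2.7557)
cross product → J_v[:, 4] = (-1.0607,2.6517,-0.9186)
J_ω[:, 4] = z_4
entry J[2][4] = -0.9186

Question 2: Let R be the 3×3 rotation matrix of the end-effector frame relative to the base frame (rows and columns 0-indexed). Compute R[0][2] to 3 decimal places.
-0.866

End-effector z-axis (col 2 of R) = (-0.8660,-0.4330,-0.2500)
R[0][2] = -0.8660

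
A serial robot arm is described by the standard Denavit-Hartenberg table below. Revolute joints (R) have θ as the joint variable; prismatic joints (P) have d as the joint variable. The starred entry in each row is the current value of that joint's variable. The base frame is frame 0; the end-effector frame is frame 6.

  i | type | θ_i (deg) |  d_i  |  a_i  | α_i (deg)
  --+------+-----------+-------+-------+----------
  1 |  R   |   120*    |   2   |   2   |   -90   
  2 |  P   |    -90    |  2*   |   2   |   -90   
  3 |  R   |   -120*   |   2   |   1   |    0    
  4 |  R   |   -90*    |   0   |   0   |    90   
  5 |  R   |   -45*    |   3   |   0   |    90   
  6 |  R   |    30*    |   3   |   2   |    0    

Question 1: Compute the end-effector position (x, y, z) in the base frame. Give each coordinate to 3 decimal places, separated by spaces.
after link 1: o_1 = (-1.0000, 1.7321, 2.0000)
after link 2: o_2 = (-2.7321, 0.7321, 4.0000)
after link 3: o_3 = (-4.4821, 2.0311, 3.5000)
after link 4: o_4 = (-4.4821, 2.0311, 3.5000)
after link 5: o_5 = (-2.2321, 3.3301, 5.0000)
after link 6: o_6 = (-0.1972, 0.6412, 6.2765)

-0.197 0.641 6.276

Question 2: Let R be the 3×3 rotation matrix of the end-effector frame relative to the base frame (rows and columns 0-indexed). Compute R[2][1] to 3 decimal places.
End-effector y-axis (col 1 of R) = (0.3196,0.5928,0.7392)
R[2][1] = 0.7392

0.739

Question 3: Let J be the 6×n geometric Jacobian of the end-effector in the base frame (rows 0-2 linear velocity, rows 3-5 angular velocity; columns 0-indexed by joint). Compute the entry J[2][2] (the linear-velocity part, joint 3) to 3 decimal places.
axis z_2 = (-0.5000,0.8660,-0.0000); lever o_n−o_2 = (2.5348,-0.0908,2.2765)
cross product → J_v[:, 2] = (1.9715,1.1382,-2.1498)
J_ω[:, 2] = z_2
entry J[2][2] = -2.1498

-2.150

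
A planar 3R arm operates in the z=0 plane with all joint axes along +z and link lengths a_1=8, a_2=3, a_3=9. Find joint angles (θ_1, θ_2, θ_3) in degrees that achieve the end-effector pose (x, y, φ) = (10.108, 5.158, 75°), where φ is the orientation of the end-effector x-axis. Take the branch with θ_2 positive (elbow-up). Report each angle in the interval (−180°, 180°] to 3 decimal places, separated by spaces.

-44.997 89.993 30.003

wrist centre = target − a_3·(cos φ, sin φ) = (7.7786, -3.5353)
cos θ_2 = (73.0056−8²−3²)/(2·8·3) = 0.0001; θ_2 = 89.9933° (elbow-up)
β = atan2(-3.5353,7.7786) = -24.4415°; ψ = atan2(3.0000,8.0004) = 20.5552°
θ_1 = β − ψ = -44.9967°
θ_3 = φ − θ_1 − θ_2 = 30.0034° (wrapped to (-180°,180°])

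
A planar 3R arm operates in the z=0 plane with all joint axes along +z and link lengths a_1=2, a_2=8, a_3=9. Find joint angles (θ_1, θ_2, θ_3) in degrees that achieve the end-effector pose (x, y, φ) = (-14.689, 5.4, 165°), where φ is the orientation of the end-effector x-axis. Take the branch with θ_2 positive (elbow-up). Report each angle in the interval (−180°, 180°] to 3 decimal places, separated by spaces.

wrist centre = target − a_3·(cos φ, sin φ) = (-5.9957, 3.0706)
cos θ_2 = (45.3768−2²−8²)/(2·2·8) = -0.7070; θ_2 = 134.9893° (elbow-up)
β = atan2(3.0706,-5.9957) = 152.8811°; ψ = atan2(5.6579,-3.6558) = 122.8681°
θ_1 = β − ψ = 30.0130°
θ_3 = φ − θ_1 − θ_2 = -0.0023° (wrapped to (-180°,180°])

30.013 134.989 -0.002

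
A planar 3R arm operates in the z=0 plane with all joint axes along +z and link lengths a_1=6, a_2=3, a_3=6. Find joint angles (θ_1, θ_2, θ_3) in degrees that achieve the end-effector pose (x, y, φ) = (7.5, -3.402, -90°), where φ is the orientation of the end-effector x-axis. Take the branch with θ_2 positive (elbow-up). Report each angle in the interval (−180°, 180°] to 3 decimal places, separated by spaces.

-0.001 60.001 -150.000

wrist centre = target − a_3·(cos φ, sin φ) = (7.5000, 2.5980)
cos θ_2 = (62.9996−6²−3²)/(2·6·3) = 0.5000; θ_2 = 60.0007° (elbow-up)
β = atan2(2.5980,7.5000) = 19.1061°; ψ = atan2(2.5981,7.5000) = 19.1068°
θ_1 = β − ψ = -0.0007°
θ_3 = φ − θ_1 − θ_2 = -150.0000° (wrapped to (-180°,180°])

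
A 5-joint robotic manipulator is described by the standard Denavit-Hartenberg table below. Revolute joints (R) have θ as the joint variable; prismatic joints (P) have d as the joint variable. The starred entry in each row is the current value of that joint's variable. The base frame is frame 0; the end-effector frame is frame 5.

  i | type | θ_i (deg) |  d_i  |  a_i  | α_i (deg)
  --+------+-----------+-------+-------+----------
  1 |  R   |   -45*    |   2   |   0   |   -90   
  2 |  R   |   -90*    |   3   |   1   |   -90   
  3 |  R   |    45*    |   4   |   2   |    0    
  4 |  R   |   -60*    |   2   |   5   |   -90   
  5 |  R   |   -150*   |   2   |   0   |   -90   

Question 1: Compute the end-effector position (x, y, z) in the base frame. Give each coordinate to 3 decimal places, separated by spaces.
after link 1: o_1 = (0.0000, 0.0000, 2.0000)
after link 2: o_2 = (2.1213, 2.1213, 3.0000)
after link 3: o_3 = (3.9497, -1.7071, 4.4142)
after link 4: o_4 = (6.2790, -2.2063, 9.2438)
after link 5: o_5 = (4.9130, -3.5723, 9.7615)

4.913 -3.572 9.761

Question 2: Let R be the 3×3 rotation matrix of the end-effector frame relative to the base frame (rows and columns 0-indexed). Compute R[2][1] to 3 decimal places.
End-effector y-axis (col 1 of R) = (0.6830,0.6830,-0.2588)
R[2][1] = -0.2588

-0.259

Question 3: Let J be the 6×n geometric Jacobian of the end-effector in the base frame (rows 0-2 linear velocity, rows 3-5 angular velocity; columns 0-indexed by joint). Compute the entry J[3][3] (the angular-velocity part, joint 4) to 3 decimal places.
axis z_3 = (0.7071,-0.7071,-0.0000); lever o_n−o_3 = (0.9633,-1.8652,5.3473)
cross product → J_v[:, 3] = (-3.7811,-3.7811,-0.6378)
J_ω[:, 3] = z_3
entry J[3][3] = 0.7071

0.707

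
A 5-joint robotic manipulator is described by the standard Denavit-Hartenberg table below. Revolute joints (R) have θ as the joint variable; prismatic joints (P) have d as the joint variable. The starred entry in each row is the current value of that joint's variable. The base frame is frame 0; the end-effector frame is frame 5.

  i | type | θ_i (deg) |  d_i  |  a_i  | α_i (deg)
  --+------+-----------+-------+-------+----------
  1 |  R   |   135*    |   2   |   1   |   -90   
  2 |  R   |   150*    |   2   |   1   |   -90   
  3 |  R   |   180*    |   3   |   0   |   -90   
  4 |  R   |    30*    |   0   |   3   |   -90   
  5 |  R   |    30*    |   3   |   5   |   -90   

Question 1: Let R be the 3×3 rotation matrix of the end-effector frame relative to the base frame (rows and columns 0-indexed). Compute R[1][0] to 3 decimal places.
End-effector x-axis (col 0 of R) = (-0.2588,0.9659,-0.0000)
R[1][0] = 0.9659

0.966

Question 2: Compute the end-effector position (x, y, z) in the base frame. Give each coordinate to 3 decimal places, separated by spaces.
-3.864 4.571 1.098

after link 1: o_1 = (-0.7071, 0.7071, 2.0000)
after link 2: o_2 = (-1.5089, -1.3195, 1.5000)
after link 3: o_3 = (-0.4483, -2.3801, 4.0981)
after link 4: o_4 = (-2.5696, -0.2588, 4.0981)
after link 5: o_5 = (-3.8637, 4.5708, 1.0981)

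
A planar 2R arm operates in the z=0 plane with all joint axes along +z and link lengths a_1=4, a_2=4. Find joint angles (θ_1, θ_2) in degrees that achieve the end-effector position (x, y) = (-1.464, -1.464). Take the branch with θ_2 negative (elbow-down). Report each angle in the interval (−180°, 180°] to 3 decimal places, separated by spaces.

cos θ_2 = (4.2866−4²−4²)/(2·4·4) = -0.8660; θ_2 = -150.0021° (elbow-down)
β = atan2(-1.4640,-1.4640) = -135.0000°; ψ = atan2(-1.9999,0.5358) = -75.0011°
θ_1 = β − ψ = -59.9989°

-59.999 -150.002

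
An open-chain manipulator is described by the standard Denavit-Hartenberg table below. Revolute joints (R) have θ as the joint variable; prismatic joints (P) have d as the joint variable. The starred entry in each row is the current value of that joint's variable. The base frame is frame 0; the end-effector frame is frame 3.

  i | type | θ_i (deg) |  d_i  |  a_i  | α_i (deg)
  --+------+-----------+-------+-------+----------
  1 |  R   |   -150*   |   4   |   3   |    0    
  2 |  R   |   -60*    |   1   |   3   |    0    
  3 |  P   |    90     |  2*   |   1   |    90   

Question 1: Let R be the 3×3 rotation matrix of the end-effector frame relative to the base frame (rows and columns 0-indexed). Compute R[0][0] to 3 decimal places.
End-effector x-axis (col 0 of R) = (-0.5000,-0.8660,0.0000)
R[0][0] = -0.5000

-0.500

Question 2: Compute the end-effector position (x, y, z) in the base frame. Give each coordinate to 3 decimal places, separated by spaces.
-5.696 -0.866 7.000

after link 1: o_1 = (-2.5981, -1.5000, 4.0000)
after link 2: o_2 = (-5.1962, 0.0000, 5.0000)
after link 3: o_3 = (-5.6962, -0.8660, 7.0000)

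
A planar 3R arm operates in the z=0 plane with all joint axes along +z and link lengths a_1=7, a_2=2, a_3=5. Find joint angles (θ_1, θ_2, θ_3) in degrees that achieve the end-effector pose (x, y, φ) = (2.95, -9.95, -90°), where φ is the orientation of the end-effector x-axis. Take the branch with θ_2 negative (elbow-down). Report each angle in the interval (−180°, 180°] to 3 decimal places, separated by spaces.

-44.997 -134.988 89.986

wrist centre = target − a_3·(cos φ, sin φ) = (2.9500, -4.9500)
cos θ_2 = (33.2050−7²−2²)/(2·7·2) = -0.7070; θ_2 = -134.9885° (elbow-down)
β = atan2(-4.9500,2.9500) = -59.2068°; ψ = atan2(-1.4145,5.5861) = -14.2097°
θ_1 = β − ψ = -44.9971°
θ_3 = φ − θ_1 − θ_2 = 89.9855° (wrapped to (-180°,180°])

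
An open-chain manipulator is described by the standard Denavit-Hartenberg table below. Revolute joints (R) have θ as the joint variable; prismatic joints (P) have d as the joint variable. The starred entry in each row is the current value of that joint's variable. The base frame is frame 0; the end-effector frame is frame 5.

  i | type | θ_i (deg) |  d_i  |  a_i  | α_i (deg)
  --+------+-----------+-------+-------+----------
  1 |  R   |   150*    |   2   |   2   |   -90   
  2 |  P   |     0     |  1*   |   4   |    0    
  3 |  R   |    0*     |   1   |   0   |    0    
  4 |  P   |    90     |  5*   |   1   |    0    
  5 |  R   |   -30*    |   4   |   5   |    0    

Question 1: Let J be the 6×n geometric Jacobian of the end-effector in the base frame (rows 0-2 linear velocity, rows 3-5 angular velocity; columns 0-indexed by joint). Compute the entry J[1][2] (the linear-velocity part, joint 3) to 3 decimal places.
axis z_2 = (-0.5000,-0.8660,0.0000); lever o_n−o_2 = (-7.1651,-7.4103,-5.3301)
cross product → J_v[:, 2] = (4.6160,-2.6651,-2.5000)
J_ω[:, 2] = z_2
entry J[1][2] = -2.6651

-2.665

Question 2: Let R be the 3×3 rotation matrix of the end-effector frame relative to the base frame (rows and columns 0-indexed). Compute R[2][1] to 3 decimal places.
-0.500

End-effector y-axis (col 1 of R) = (0.7500,-0.4330,-0.5000)
R[2][1] = -0.5000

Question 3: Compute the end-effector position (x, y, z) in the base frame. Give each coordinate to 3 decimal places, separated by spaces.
-12.861 -5.276 -3.330

after link 1: o_1 = (-1.7321, 1.0000, 2.0000)
after link 2: o_2 = (-5.6962, 2.1340, 2.0000)
after link 3: o_3 = (-6.1962, 1.2679, 2.0000)
after link 4: o_4 = (-8.6962, -3.0622, 1.0000)
after link 5: o_5 = (-12.8612, -5.2763, -3.3301)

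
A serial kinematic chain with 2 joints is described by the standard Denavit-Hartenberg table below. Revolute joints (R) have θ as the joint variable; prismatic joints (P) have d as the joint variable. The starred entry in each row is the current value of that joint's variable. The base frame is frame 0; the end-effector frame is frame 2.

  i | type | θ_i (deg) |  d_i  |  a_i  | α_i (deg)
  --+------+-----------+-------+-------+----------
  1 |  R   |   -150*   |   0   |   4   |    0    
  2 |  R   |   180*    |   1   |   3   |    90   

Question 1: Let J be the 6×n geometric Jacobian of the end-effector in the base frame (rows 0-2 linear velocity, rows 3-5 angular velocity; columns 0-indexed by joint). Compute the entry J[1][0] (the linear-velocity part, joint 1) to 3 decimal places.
axis z_0 = ẑ; lever o_n−o_0 = (-0.8660,-0.5000,1.0000)
cross product → J_v[:, 0] = (0.5000,-0.8660,0.0000)
J_ω[:, 0] = z_0
entry J[1][0] = -0.8660

-0.866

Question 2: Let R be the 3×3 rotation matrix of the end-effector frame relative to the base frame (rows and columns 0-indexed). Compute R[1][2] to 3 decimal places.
-0.866

End-effector z-axis (col 2 of R) = (0.5000,-0.8660,0.0000)
R[1][2] = -0.8660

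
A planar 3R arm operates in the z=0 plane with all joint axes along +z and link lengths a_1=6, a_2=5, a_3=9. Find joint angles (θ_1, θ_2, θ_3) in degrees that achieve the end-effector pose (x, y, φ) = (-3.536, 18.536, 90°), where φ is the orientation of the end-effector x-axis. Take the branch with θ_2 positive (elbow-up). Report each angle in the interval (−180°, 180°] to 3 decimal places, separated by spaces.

90.009 44.984 -44.992

wrist centre = target − a_3·(cos φ, sin φ) = (-3.5360, 9.5360)
cos θ_2 = (103.4386−6²−5²)/(2·6·5) = 0.7073; θ_2 = 44.9835° (elbow-up)
β = atan2(9.5360,-3.5360) = 110.3451°; ψ = atan2(3.5345,9.5365) = 20.3361°
θ_1 = β − ψ = 90.0089°
θ_3 = φ − θ_1 − θ_2 = -44.9924° (wrapped to (-180°,180°])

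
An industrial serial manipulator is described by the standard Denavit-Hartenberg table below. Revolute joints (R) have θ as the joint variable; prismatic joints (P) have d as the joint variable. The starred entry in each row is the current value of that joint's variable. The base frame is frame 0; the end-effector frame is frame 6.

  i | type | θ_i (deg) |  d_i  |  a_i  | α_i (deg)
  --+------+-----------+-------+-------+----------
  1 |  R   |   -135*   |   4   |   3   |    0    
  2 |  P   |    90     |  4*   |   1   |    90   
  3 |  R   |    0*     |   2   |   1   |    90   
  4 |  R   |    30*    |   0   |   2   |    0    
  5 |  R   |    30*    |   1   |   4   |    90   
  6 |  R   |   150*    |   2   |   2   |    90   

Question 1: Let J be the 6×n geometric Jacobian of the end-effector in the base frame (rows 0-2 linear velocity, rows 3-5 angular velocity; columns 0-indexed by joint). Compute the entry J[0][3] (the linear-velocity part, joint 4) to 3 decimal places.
axis z_3 = (-0.0000,-0.0000,-1.0000); lever o_n−o_3 = (1.8625,-4.6402,-2.0000)
cross product → J_v[:, 3] = (-4.6402,-1.8625,0.0000)
J_ω[:, 3] = z_3
entry J[0][3] = -4.6402

-4.640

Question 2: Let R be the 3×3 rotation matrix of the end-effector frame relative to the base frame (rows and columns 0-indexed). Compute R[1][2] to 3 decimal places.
-0.483

End-effector z-axis (col 2 of R) = (-0.1294,-0.4830,-0.8660)
R[1][2] = -0.4830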